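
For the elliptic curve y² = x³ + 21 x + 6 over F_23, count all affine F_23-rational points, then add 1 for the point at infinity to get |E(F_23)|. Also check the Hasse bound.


Affine points = {(0, 11), (0, 12), (3, 2), (3, 21), (4, 4), (4, 19), (5, 11), (5, 12), (6, 7), (6, 16), (7, 6), (7, 17), (9, 2), (9, 21), (11, 2), (11, 21), (12, 10), (12, 13), (14, 10), (14, 13), (15, 4), (15, 19), (17, 3), (17, 20), (18, 11), (18, 12), (20, 10), (20, 13), (21, 5), (21, 18)}; affine count = 30; |E(F_23)| = 31.

Discriminant check: Δ ∝ 4a³ + 27b² = 4·21³ + 27·6² = 4·9261 + 27·36 ≡ 20 (mod 23). Nonzero ⇒ E is nonsingular.
For each x ∈ F_23, compute rhs = x³ + 21·x + 6 mod 23, then count y ∈ F_23 with y² ≡ rhs.
  x = 0: rhs = 6, matching y values: 11, 12 (2 points).
  x = 1: rhs = 5, matching y values: none (0 points).
  x = 2: rhs = 10, matching y values: none (0 points).
  x = 3: rhs = 4, matching y values: 2, 21 (2 points).
  x = 4: rhs = 16, matching y values: 4, 19 (2 points).
  x = 5: rhs = 6, matching y values: 11, 12 (2 points).
  x = 6: rhs = 3, matching y values: 7, 16 (2 points).
  x = 7: rhs = 13, matching y values: 6, 17 (2 points).
  x = 8: rhs = 19, matching y values: none (0 points).
  x = 9: rhs = 4, matching y values: 2, 21 (2 points).
  x = 10: rhs = 20, matching y values: none (0 points).
  x = 11: rhs = 4, matching y values: 2, 21 (2 points).
  x = 12: rhs = 8, matching y values: 10, 13 (2 points).
  x = 13: rhs = 15, matching y values: none (0 points).
  x = 14: rhs = 8, matching y values: 10, 13 (2 points).
  x = 15: rhs = 16, matching y values: 4, 19 (2 points).
  x = 16: rhs = 22, matching y values: none (0 points).
  x = 17: rhs = 9, matching y values: 3, 20 (2 points).
  x = 18: rhs = 6, matching y values: 11, 12 (2 points).
  x = 19: rhs = 19, matching y values: none (0 points).
  x = 20: rhs = 8, matching y values: 10, 13 (2 points).
  x = 21: rhs = 2, matching y values: 5, 18 (2 points).
  x = 22: rhs = 7, matching y values: none (0 points).
Total affine count: 30.
Full point count |E(F_23)| = 30 + 1 = 31.
Hasse bound: |31 − (23+1)| = |7| = 7 ≤ 2√23 ≈ 9.5917 ✓.


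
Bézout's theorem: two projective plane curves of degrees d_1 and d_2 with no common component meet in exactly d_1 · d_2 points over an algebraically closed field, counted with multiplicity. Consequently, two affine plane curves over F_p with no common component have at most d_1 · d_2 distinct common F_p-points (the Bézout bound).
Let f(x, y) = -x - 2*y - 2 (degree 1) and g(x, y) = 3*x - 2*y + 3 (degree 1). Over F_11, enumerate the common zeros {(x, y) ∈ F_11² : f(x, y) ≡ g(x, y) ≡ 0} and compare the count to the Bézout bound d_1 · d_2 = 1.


Common zeros: {(7, 1)}; count = 1; Bézout bound = 1.

deg(f) = 1, deg(g) = 1, so Bézout bound = 1.
Scan x ∈ F_11. For each x, list the y ∈ F_11 with f(x, y) ≡ 0 and those with g(x, y) ≡ 0 (mod 11); the common zeros in that column are the intersection.
  x = 0: f ≡ 0 at y ∈ {10}; g ≡ 0 at y ∈ {7}; common: ∅.
  x = 1: f ≡ 0 at y ∈ {4}; g ≡ 0 at y ∈ {3}; common: ∅.
  x = 2: f ≡ 0 at y ∈ {9}; g ≡ 0 at y ∈ {10}; common: ∅.
  x = 3: f ≡ 0 at y ∈ {3}; g ≡ 0 at y ∈ {6}; common: ∅.
  x = 4: f ≡ 0 at y ∈ {8}; g ≡ 0 at y ∈ {2}; common: ∅.
  x = 5: f ≡ 0 at y ∈ {2}; g ≡ 0 at y ∈ {9}; common: ∅.
  x = 6: f ≡ 0 at y ∈ {7}; g ≡ 0 at y ∈ {5}; common: ∅.
  x = 7: f ≡ 0 at y ∈ {1}; g ≡ 0 at y ∈ {1}; common: {1}.
  x = 8: f ≡ 0 at y ∈ {6}; g ≡ 0 at y ∈ {8}; common: ∅.
  x = 9: f ≡ 0 at y ∈ {0}; g ≡ 0 at y ∈ {4}; common: ∅.
  x = 10: f ≡ 0 at y ∈ {5}; g ≡ 0 at y ∈ {0}; common: ∅.
Collecting: common zeros = {(7, 1)}, so the count is 1.
Comparison with the Bézout bound: 1 ≤ 1 = deg(f)·deg(g), as expected for curves with no common component (the bound is attained).


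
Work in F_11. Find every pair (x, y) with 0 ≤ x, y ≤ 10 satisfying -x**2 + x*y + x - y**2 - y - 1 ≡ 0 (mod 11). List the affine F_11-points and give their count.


Affine F_11-points: {(2, 6), (3, 5), (3, 8), (4, 1), (4, 2), (5, 6), (5, 9), (6, 8), (9, 1), (9, 7), (10, 2), (10, 7)}; count = 12.

For each of the 121 pairs (x, y) ∈ F_11², evaluate f(x, y) mod 11. Record the zeros.
  x = 0: [0↦10, 1↦8, 2↦4, 3↦9, 4↦1, 5↦2, 6↦1, 7↦9, 8↦4, 9↦8, 10↦10]  zeros at y ∈ ∅
  x = 1: [0↦10, 1↦9, 2↦6, 3↦1, 4↦5, 5↦7, 6↦7, 7↦5, 8↦1, 9↦6, 10↦9]  zeros at y ∈ ∅
  x = 2: [0↦8, 1↦8, 2↦6, 3↦2, 4↦7, 5↦10, 6↦0, 7↦10, 8↦7, 9↦2, 10↦6]  zeros at y ∈ {6}
  x = 3: [0↦4, 1↦5, 2↦4, 3↦1, 4↦7, 5↦0, 6↦2, 7↦2, 8↦0, 9↦7, 10↦1]  zeros at y ∈ {5, 8}
  x = 4: [0↦9, 1↦0, 2↦0, 3↦9, 4↦5, 5↦10, 6↦2, 7↦3, 8↦2, 9↦10, 10↦5]  zeros at y ∈ {1, 2}
  x = 5: [0↦1, 1↦4, 2↦5, 3↦4, 4↦1, 5↦7, 6↦0, 7↦2, 8↦2, 9↦0, 10↦7]  zeros at y ∈ {6, 9}
  x = 6: [0↦2, 1↦6, 2↦8, 3↦8, 4↦6, 5↦2, 6↦7, 7↦10, 8↦0, 9↦10, 10↦7]  zeros at y ∈ {8}
  x = 7: [0↦1, 1↦6, 2↦9, 3↦10, 4↦9, 5↦6, 6↦1, 7↦5, 8↦7, 9↦7, 10↦5]  zeros at y ∈ ∅
  x = 8: [0↦9, 1↦4, 2↦8, 3↦10, 4↦10, 5↦8, 6↦4, 7↦9, 8↦1, 9↦2, 10↦1]  zeros at y ∈ ∅
  x = 9: [0↦4, 1↦0, 2↦5, 3↦8, 4↦9, 5↦8, 6↦5, 7↦0, 8↦4, 9↦6, 10↦6]  zeros at y ∈ {1, 7}
  x = 10: [0↦8, 1↦5, 2↦0, 3↦4, 4↦6, 5↦6, 6↦4, 7↦0, 8↦5, 9↦8, 10↦9]  zeros at y ∈ {2, 7}
Collecting zeros: affine points = {(2, 6), (3, 5), (3, 8), (4, 1), (4, 2), (5, 6), (5, 9), (6, 8), (9, 1), (9, 7), (10, 2), (10, 7)}.
Total count |C(F_11)_aff| = 12.


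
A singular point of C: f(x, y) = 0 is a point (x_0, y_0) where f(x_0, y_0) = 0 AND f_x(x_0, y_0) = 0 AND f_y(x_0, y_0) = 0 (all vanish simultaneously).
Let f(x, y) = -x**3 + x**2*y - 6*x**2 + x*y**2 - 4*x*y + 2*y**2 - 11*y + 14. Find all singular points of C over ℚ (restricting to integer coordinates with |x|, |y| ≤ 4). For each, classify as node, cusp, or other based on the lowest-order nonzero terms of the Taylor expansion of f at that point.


Singular points: {(-1, 3)}; classification: cusp.

Compute partial derivatives:
  f_x = -3*x**2 + 2*x*y - 12*x + y**2 - 4*y.
  f_y = x**2 + 2*x*y - 4*x + 4*y - 11.
Scan x_0 ∈ {−4, ..., 4}. For each x_0, f_y(x_0, y) is a polynomial in y; find its integer roots y ∈ {−4, ..., 4}, then test f_x and f at those candidates.
  x = -4: f_y(-4, y) = 21 - 4*y; no integer root y with |y| ≤ 4.
  x = -3: f_y(-3, y) = 10 - 2*y; no integer root y with |y| ≤ 4.
  x = -2: f_y(-2, y) = 1; no integer root y with |y| ≤ 4.
  x = -1: f_y(-1, y) = 2*y - 6; vanishes at y ∈ {3}. (-1, 3): f_x = 0, f = 0 — SINGULAR.
  x = 0: f_y(0, y) = 4*y - 11; no integer root y with |y| ≤ 4.
  x = 1: f_y(1, y) = 6*y - 14; no integer root y with |y| ≤ 4.
  x = 2: f_y(2, y) = 8*y - 15; no integer root y with |y| ≤ 4.
  x = 3: f_y(3, y) = 10*y - 14; no integer root y with |y| ≤ 4.
  x = 4: f_y(4, y) = 12*y - 11; no integer root y with |y| ≤ 4.
Only singular point on the grid: (-1, 3).
Classify: substitute x = -1 + u, y = 3 + v and expand: f = -u**3 + u**2*v + u*v**2 + v**2.
No constant or linear terms (consistent with a singular point). Quadratic part: v**2. Cubic part: -u**3 + u**2*v + u*v**2.
The quadratic part v**2 is a perfect square, so there is a single (double) tangent line v = 0, i.e. y = 3. Restricting the cubic part to that line (v = 0) leaves -u**3 ≠ 0, so f is not divisible by v and the branch is v² ≈ u**3 to lowest order — this is a cusp.
Classification: cusp.


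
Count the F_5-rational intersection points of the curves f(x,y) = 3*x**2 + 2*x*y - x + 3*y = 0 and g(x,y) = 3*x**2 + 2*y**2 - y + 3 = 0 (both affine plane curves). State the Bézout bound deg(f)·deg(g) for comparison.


Common zeros: {(2, 0)}; count = 1; Bézout bound = 4.

deg(f) = 2, deg(g) = 2, so Bézout bound = 4.
Scan x ∈ F_5. For each x, list the y ∈ F_5 with f(x, y) ≡ 0 and those with g(x, y) ≡ 0 (mod 5); the common zeros in that column are the intersection.
  x = 0: f ≡ 0 at y ∈ {0}; g ≡ 0 at y ∈ ∅; common: ∅.
  x = 1: f ≡ 0 at y ∈ ∅; g ≡ 0 at y ∈ ∅; common: ∅.
  x = 2: f ≡ 0 at y ∈ {0}; g ≡ 0 at y ∈ {0, 3}; common: {0}.
  x = 3: f ≡ 0 at y ∈ {4}; g ≡ 0 at y ∈ {0, 3}; common: ∅.
  x = 4: f ≡ 0 at y ∈ {1}; g ≡ 0 at y ∈ ∅; common: ∅.
Collecting: common zeros = {(2, 0)}, so the count is 1.
Comparison with the Bézout bound: 1 ≤ 4 = deg(f)·deg(g), as expected for curves with no common component (the affine F_5-count falls short of the bound because intersections may lie at infinity, over extension fields, or carry multiplicity).


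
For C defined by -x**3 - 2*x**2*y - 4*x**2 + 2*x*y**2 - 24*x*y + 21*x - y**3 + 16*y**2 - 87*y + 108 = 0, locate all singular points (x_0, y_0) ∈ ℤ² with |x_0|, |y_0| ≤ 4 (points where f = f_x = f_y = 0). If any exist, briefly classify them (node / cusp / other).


Singular points: {(-3, 3)}; classification: node.

Compute partial derivatives:
  f_x = -3*x**2 - 4*x*y - 8*x + 2*y**2 - 24*y + 21.
  f_y = -2*x**2 + 4*x*y - 24*x - 3*y**2 + 32*y - 87.
Scan x_0 ∈ {−4, ..., 4}. For each x_0, f_y(x_0, y) is a polynomial in y; find its integer roots y ∈ {−4, ..., 4}, then test f_x and f at those candidates.
  x = -4: f_y(-4, y) = -3*y**2 + 16*y - 23; no integer root y with |y| ≤ 4.
  x = -3: f_y(-3, y) = -3*y**2 + 20*y - 33; vanishes at y ∈ {3}. (-3, 3): f_x = 0, f = 0 — SINGULAR.
  x = -2: f_y(-2, y) = -3*y**2 + 24*y - 47; no integer root y with |y| ≤ 4.
  x = -1: f_y(-1, y) = -3*y**2 + 28*y - 65; no integer root y with |y| ≤ 4.
  x = 0: f_y(0, y) = -3*y**2 + 32*y - 87; no integer root y with |y| ≤ 4.
  x = 1: f_y(1, y) = -3*y**2 + 36*y - 113; no integer root y with |y| ≤ 4.
  x = 2: f_y(2, y) = -3*y**2 + 40*y - 143; no integer root y with |y| ≤ 4.
  x = 3: f_y(3, y) = -3*y**2 + 44*y - 177; no integer root y with |y| ≤ 4.
  x = 4: f_y(4, y) = -3*y**2 + 48*y - 215; no integer root y with |y| ≤ 4.
Only singular point on the grid: (-3, 3).
Classify: substitute x = -3 + u, y = 3 + v and expand: f = -u**3 - 2*u**2*v - u**2 + 2*u*v**2 - v**3 + v**2.
No constant or linear terms (consistent with a singular point). Quadratic part: -u**2 + v**2. Cubic part: -u**3 - 2*u**2*v + 2*u*v**2 - v**3.
The quadratic part v**2 - u**2 = (v − u)(v + u) splits into two distinct linear factors, so there are two distinct tangent lines y − 3 = ±(x − -3) — this is a node (ordinary double point).
Classification: node.


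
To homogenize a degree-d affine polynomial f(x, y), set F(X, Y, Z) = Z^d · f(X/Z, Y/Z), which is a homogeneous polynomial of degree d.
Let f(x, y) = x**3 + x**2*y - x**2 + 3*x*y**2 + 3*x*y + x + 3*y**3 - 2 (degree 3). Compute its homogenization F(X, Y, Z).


F(X, Y, Z) = X**3 + X**2*Y - X**2*Z + 3*X*Y**2 + 3*X*Y*Z + X*Z**2 + 3*Y**3 - 2*Z**3

deg(f) = 3.
Substitute x = X/Z, y = Y/Z into f, then multiply by Z^3.
  monomial 1·x^3·y^0 ↦ 1·X^3·Y^0·Z^0.
  monomial 1·x^2·y^1 ↦ 1·X^2·Y^1·Z^0.
  monomial -1·x^2·y^0 ↦ -1·X^2·Y^0·Z^1.
  monomial 3·x^1·y^2 ↦ 3·X^1·Y^2·Z^0.
  monomial 3·x^1·y^1 ↦ 3·X^1·Y^1·Z^1.
  monomial 1·x^1·y^0 ↦ 1·X^1·Y^0·Z^2.
  monomial 3·x^0·y^3 ↦ 3·X^0·Y^3·Z^0.
  monomial -2·x^0·y^0 ↦ -2·X^0·Y^0·Z^3.
Collecting: F(X, Y, Z) = X**3 + X**2*Y - X**2*Z + 3*X*Y**2 + 3*X*Y*Z + X*Z**2 + 3*Y**3 - 2*Z**3.


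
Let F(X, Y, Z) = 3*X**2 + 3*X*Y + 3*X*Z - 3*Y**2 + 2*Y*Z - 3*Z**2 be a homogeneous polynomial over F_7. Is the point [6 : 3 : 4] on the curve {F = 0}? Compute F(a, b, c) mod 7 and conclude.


F(6,3,4) ≡ 1 (mod 7); P is NOT on the curve.

Evaluate F(6, 3, 4) term-by-term (mod 7).
  3*X**2 ↦ 3·36·1·1 = 108
  3*X*Y ↦ 3·6·3·1 = 54
  3*X*Z ↦ 3·6·1·4 = 72
  -3*Y**2 ↦ -3·1·9·1 = -27
  2*Y*Z ↦ 2·1·3·4 = 24
  -3*Z**2 ↦ -3·1·1·16 = -48
Sum: F(6, 3, 4) = (108) + (54) + (72) + (-27) + (24) + (-48) = 183.
Reducing mod 7: 183 ≡ 1 (mod 7).
Since F(a, b, c) ≡ 1 ≠ 0 (mod 7), P does NOT lie on the curve.


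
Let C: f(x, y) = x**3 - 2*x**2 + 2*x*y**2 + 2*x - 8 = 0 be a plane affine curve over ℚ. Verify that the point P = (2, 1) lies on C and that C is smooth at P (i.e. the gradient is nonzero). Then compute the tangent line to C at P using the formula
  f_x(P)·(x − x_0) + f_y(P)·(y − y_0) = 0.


Tangent line at P: 8*x + 8*y - 24 = 0.

Step 1: f(2, 1) = 0, so P lies on C.
Step 2: partial derivatives
  f_x(x, y) = 3*x**2 - 4*x + 2*y**2 + 2, f_y(x, y) = 4*x*y.
  f_x(P) = 8, f_y(P) = 8 (gradient nonzero, so P is smooth).
Step 3: tangent line at P: 8·(x − 2) + 8·(y − 1) = 0.
Expanding: 8*x + 8*y - 24 = 0.


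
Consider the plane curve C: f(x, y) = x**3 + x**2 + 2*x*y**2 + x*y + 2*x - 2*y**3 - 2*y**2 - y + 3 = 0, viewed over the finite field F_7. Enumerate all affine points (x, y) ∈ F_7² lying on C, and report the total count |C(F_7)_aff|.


Affine F_7-points: {(0, 4), (1, 0), (2, 3), (3, 1), (3, 2), (3, 6), (4, 0), (4, 1), (4, 2), (5, 5), (6, 1), (6, 2)}; count = 12.

For each of the 49 pairs (x, y) ∈ F_7², evaluate f(x, y) mod 7. Record the zeros.
  x = 0: [0↦3, 1↦5, 2↦5, 3↦5, 4↦0, 5↦6, 6↦4]  zeros at y ∈ {4}
  x = 1: [0↦0, 1↦5, 2↦5, 3↦2, 4↦5, 5↦2, 6↦2]  zeros at y ∈ {0}
  x = 2: [0↦5, 1↦6, 2↦6, 3↦0, 4↦4, 5↦6, 6↦1]  zeros at y ∈ {3}
  x = 3: [0↦3, 1↦0, 2↦0, 3↦5, 4↦3, 5↦3, 6↦0]  zeros at y ∈ {1, 2, 6}
  x = 4: [0↦0, 1↦0, 2↦0, 3↦2, 4↦1, 5↦6, 6↦5]  zeros at y ∈ {0, 1, 2}
  x = 5: [0↦2, 1↦5, 2↦5, 3↦4, 4↦4, 5↦0, 6↦1]  zeros at y ∈ {5}
  x = 6: [0↦1, 1↦0, 2↦0, 3↦3, 4↦4, 5↦5, 6↦1]  zeros at y ∈ {1, 2}
Collecting zeros: affine points = {(0, 4), (1, 0), (2, 3), (3, 1), (3, 2), (3, 6), (4, 0), (4, 1), (4, 2), (5, 5), (6, 1), (6, 2)}.
Total count |C(F_7)_aff| = 12.


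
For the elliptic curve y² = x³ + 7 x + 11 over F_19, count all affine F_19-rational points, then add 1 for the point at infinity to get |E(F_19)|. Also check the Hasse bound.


Affine points = {(0, 7), (0, 12), (1, 0), (5, 0), (7, 2), (7, 17), (8, 3), (8, 16), (9, 9), (9, 10), (10, 6), (10, 13), (13, 0), (16, 1), (16, 18)}; affine count = 15; |E(F_19)| = 16.

Discriminant check: Δ ∝ 4a³ + 27b² = 4·7³ + 27·11² = 4·343 + 27·121 ≡ 3 (mod 19). Nonzero ⇒ E is nonsingular.
For each x ∈ F_19, compute rhs = x³ + 7·x + 11 mod 19, then count y ∈ F_19 with y² ≡ rhs.
  x = 0: rhs = 11, matching y values: 7, 12 (2 points).
  x = 1: rhs = 0, matching y values: 0 (1 points).
  x = 2: rhs = 14, matching y values: none (0 points).
  x = 3: rhs = 2, matching y values: none (0 points).
  x = 4: rhs = 8, matching y values: none (0 points).
  x = 5: rhs = 0, matching y values: 0 (1 points).
  x = 6: rhs = 3, matching y values: none (0 points).
  x = 7: rhs = 4, matching y values: 2, 17 (2 points).
  x = 8: rhs = 9, matching y values: 3, 16 (2 points).
  x = 9: rhs = 5, matching y values: 9, 10 (2 points).
  x = 10: rhs = 17, matching y values: 6, 13 (2 points).
  x = 11: rhs = 13, matching y values: none (0 points).
  x = 12: rhs = 18, matching y values: none (0 points).
  x = 13: rhs = 0, matching y values: 0 (1 points).
  x = 14: rhs = 3, matching y values: none (0 points).
  x = 15: rhs = 14, matching y values: none (0 points).
  x = 16: rhs = 1, matching y values: 1, 18 (2 points).
  x = 17: rhs = 8, matching y values: none (0 points).
  x = 18: rhs = 3, matching y values: none (0 points).
Total affine count: 15.
Full point count |E(F_19)| = 15 + 1 = 16.
Hasse bound: |16 − (19+1)| = |-4| = 4 ≤ 2√19 ≈ 8.7178 ✓.


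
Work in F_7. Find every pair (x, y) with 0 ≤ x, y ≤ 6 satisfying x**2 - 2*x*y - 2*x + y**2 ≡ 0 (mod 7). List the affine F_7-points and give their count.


Affine F_7-points: {(0, 0), (1, 4), (1, 5), (2, 0), (2, 4), (4, 3), (4, 5)}; count = 7.

For each of the 49 pairs (x, y) ∈ F_7², evaluate f(x, y) mod 7. Record the zeros.
  x = 0: [0↦0, 1↦1, 2↦4, 3↦2, 4↦2, 5↦4, 6↦1]  zeros at y ∈ {0}
  x = 1: [0↦6, 1↦5, 2↦6, 3↦2, 4↦0, 5↦0, 6↦2]  zeros at y ∈ {4, 5}
  x = 2: [0↦0, 1↦4, 2↦3, 3↦4, 4↦0, 5↦5, 6↦5]  zeros at y ∈ {0, 4}
  x = 3: [0↦3, 1↦5, 2↦2, 3↦1, 4↦2, 5↦5, 6↦3]  zeros at y ∈ ∅
  x = 4: [0↦1, 1↦1, 2↦3, 3↦0, 4↦6, 5↦0, 6↦3]  zeros at y ∈ {3, 5}
  x = 5: [0↦1, 1↦6, 2↦6, 3↦1, 4↦5, 5↦4, 6↦5]  zeros at y ∈ ∅
  x = 6: [0↦3, 1↦6, 2↦4, 3↦4, 4↦6, 5↦3, 6↦2]  zeros at y ∈ ∅
Collecting zeros: affine points = {(0, 0), (1, 4), (1, 5), (2, 0), (2, 4), (4, 3), (4, 5)}.
Total count |C(F_7)_aff| = 7.


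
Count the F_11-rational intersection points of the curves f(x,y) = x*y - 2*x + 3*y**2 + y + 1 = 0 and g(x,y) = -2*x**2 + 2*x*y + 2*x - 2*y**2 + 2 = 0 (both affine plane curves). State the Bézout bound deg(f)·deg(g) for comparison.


Common zeros: {(1, 4)}; count = 1; Bézout bound = 4.

deg(f) = 2, deg(g) = 2, so Bézout bound = 4.
Scan x ∈ F_11. For each x, list the y ∈ F_11 with f(x, y) ≡ 0 and those with g(x, y) ≡ 0 (mod 11); the common zeros in that column are the intersection.
  x = 0: f ≡ 0 at y ∈ {9}; g ≡ 0 at y ∈ {1, 10}; common: ∅.
  x = 1: f ≡ 0 at y ∈ {4, 10}; g ≡ 0 at y ∈ {4, 8}; common: {4}.
  x = 2: f ≡ 0 at y ∈ {3, 7}; g ≡ 0 at y ∈ {1}; common: ∅.
  x = 3: f ≡ 0 at y ∈ ∅; g ≡ 0 at y ∈ {7}; common: ∅.
  x = 4: f ≡ 0 at y ∈ ∅; g ≡ 0 at y ∈ {0, 4}; common: ∅.
  x = 5: f ≡ 0 at y ∈ {1, 8}; g ≡ 0 at y ∈ {7, 9}; common: ∅.
  x = 6: f ≡ 0 at y ∈ {0, 5}; g ≡ 0 at y ∈ ∅; common: ∅.
  x = 7: f ≡ 0 at y ∈ {6}; g ≡ 0 at y ∈ ∅; common: ∅.
  x = 8: f ≡ 0 at y ∈ ∅; g ≡ 0 at y ∈ {0, 8}; common: ∅.
  x = 9: f ≡ 0 at y ∈ ∅; g ≡ 0 at y ∈ ∅; common: ∅.
  x = 10: f ≡ 0 at y ∈ ∅; g ≡ 0 at y ∈ ∅; common: ∅.
Collecting: common zeros = {(1, 4)}, so the count is 1.
Comparison with the Bézout bound: 1 ≤ 4 = deg(f)·deg(g), as expected for curves with no common component (the affine F_11-count falls short of the bound because intersections may lie at infinity, over extension fields, or carry multiplicity).


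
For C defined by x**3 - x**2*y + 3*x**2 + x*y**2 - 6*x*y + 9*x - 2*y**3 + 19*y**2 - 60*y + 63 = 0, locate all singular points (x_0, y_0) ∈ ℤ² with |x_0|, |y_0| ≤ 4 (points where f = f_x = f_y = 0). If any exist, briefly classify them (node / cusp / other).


Singular points: {(0, 3)}; classification: cusp.

Compute partial derivatives:
  f_x = 3*x**2 - 2*x*y + 6*x + y**2 - 6*y + 9.
  f_y = -x**2 + 2*x*y - 6*x - 6*y**2 + 38*y - 60.
Scan x_0 ∈ {−4, ..., 4}. For each x_0, f_y(x_0, y) is a polynomial in y; find its integer roots y ∈ {−4, ..., 4}, then test f_x and f at those candidates.
  x = -4: f_y(-4, y) = -6*y**2 + 30*y - 52; no integer root y with |y| ≤ 4.
  x = -3: f_y(-3, y) = -6*y**2 + 32*y - 51; no integer root y with |y| ≤ 4.
  x = -2: f_y(-2, y) = -6*y**2 + 34*y - 52; no integer root y with |y| ≤ 4.
  x = -1: f_y(-1, y) = -6*y**2 + 36*y - 55; no integer root y with |y| ≤ 4.
  x = 0: f_y(0, y) = -6*y**2 + 38*y - 60; vanishes at y ∈ {3}. (0, 3): f_x = 0, f = 0 — SINGULAR.
  x = 1: f_y(1, y) = -6*y**2 + 40*y - 67; no integer root y with |y| ≤ 4.
  x = 2: f_y(2, y) = -6*y**2 + 42*y - 76; no integer root y with |y| ≤ 4.
  x = 3: f_y(3, y) = -6*y**2 + 44*y - 87; no integer root y with |y| ≤ 4.
  x = 4: f_y(4, y) = -6*y**2 + 46*y - 100; no integer root y with |y| ≤ 4.
Only singular point on the grid: (0, 3).
Classify: substitute x = 0 + u, y = 3 + v and expand: f = u**3 - u**2*v + u*v**2 - 2*v**3 + v**2.
No constant or linear terms (consistent with a singular point). Quadratic part: v**2. Cubic part: u**3 - u**2*v + u*v**2 - 2*v**3.
The quadratic part v**2 is a perfect square, so there is a single (double) tangent line v = 0, i.e. y = 3. Restricting the cubic part to that line (v = 0) leaves u**3 ≠ 0, so f is not divisible by v and the branch is v² ≈ -u**3 to lowest order — this is a cusp.
Classification: cusp.


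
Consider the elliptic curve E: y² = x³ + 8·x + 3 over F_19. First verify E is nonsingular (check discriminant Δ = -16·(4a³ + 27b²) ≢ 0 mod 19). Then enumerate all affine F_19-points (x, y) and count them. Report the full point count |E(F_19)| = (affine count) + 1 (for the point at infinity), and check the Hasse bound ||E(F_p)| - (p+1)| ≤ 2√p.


Affine points = {(3, 4), (3, 15), (4, 2), (4, 17), (5, 4), (5, 15), (6, 1), (6, 18), (8, 3), (8, 16), (9, 5), (9, 14), (10, 0), (11, 4), (11, 15), (13, 9), (13, 10), (14, 3), (14, 16), (16, 3), (16, 16), (17, 6), (17, 13)}; affine count = 23; |E(F_19)| = 24.

Discriminant check: Δ ∝ 4a³ + 27b² = 4·8³ + 27·3² = 4·512 + 27·9 ≡ 11 (mod 19). Nonzero ⇒ E is nonsingular.
For each x ∈ F_19, compute rhs = x³ + 8·x + 3 mod 19, then count y ∈ F_19 with y² ≡ rhs.
  x = 0: rhs = 3, matching y values: none (0 points).
  x = 1: rhs = 12, matching y values: none (0 points).
  x = 2: rhs = 8, matching y values: none (0 points).
  x = 3: rhs = 16, matching y values: 4, 15 (2 points).
  x = 4: rhs = 4, matching y values: 2, 17 (2 points).
  x = 5: rhs = 16, matching y values: 4, 15 (2 points).
  x = 6: rhs = 1, matching y values: 1, 18 (2 points).
  x = 7: rhs = 3, matching y values: none (0 points).
  x = 8: rhs = 9, matching y values: 3, 16 (2 points).
  x = 9: rhs = 6, matching y values: 5, 14 (2 points).
  x = 10: rhs = 0, matching y values: 0 (1 points).
  x = 11: rhs = 16, matching y values: 4, 15 (2 points).
  x = 12: rhs = 3, matching y values: none (0 points).
  x = 13: rhs = 5, matching y values: 9, 10 (2 points).
  x = 14: rhs = 9, matching y values: 3, 16 (2 points).
  x = 15: rhs = 2, matching y values: none (0 points).
  x = 16: rhs = 9, matching y values: 3, 16 (2 points).
  x = 17: rhs = 17, matching y values: 6, 13 (2 points).
  x = 18: rhs = 13, matching y values: none (0 points).
Total affine count: 23.
Full point count |E(F_19)| = 23 + 1 = 24.
Hasse bound: |24 − (19+1)| = |4| = 4 ≤ 2√19 ≈ 8.7178 ✓.


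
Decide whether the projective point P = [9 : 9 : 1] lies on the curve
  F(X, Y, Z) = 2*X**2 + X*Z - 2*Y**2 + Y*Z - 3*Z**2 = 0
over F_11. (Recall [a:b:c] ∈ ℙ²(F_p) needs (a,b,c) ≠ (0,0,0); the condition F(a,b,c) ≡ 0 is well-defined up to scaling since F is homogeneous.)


F(9,9,1) ≡ 4 (mod 11); P is NOT on the curve.

Evaluate F(9, 9, 1) term-by-term (mod 11).
  2*X**2 ↦ 2·81·1·1 = 162
  X*Z ↦ 1·9·1·1 = 9
  -2*Y**2 ↦ -2·1·81·1 = -162
  Y*Z ↦ 1·1·9·1 = 9
  -3*Z**2 ↦ -3·1·1·1 = -3
Sum: F(9, 9, 1) = (162) + (9) + (-162) + (9) + (-3) = 15.
Reducing mod 11: 15 ≡ 4 (mod 11).
Since F(a, b, c) ≡ 4 ≠ 0 (mod 11), P does NOT lie on the curve.


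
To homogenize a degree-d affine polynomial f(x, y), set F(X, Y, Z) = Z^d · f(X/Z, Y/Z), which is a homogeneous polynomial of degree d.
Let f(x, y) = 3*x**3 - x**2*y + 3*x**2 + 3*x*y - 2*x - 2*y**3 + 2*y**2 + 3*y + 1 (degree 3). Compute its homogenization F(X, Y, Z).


F(X, Y, Z) = 3*X**3 - X**2*Y + 3*X**2*Z + 3*X*Y*Z - 2*X*Z**2 - 2*Y**3 + 2*Y**2*Z + 3*Y*Z**2 + Z**3

deg(f) = 3.
Substitute x = X/Z, y = Y/Z into f, then multiply by Z^3.
  monomial 3·x^3·y^0 ↦ 3·X^3·Y^0·Z^0.
  monomial -1·x^2·y^1 ↦ -1·X^2·Y^1·Z^0.
  monomial 3·x^2·y^0 ↦ 3·X^2·Y^0·Z^1.
  monomial 3·x^1·y^1 ↦ 3·X^1·Y^1·Z^1.
  monomial -2·x^1·y^0 ↦ -2·X^1·Y^0·Z^2.
  monomial -2·x^0·y^3 ↦ -2·X^0·Y^3·Z^0.
  monomial 2·x^0·y^2 ↦ 2·X^0·Y^2·Z^1.
  monomial 3·x^0·y^1 ↦ 3·X^0·Y^1·Z^2.
  monomial 1·x^0·y^0 ↦ 1·X^0·Y^0·Z^3.
Collecting: F(X, Y, Z) = 3*X**3 - X**2*Y + 3*X**2*Z + 3*X*Y*Z - 2*X*Z**2 - 2*Y**3 + 2*Y**2*Z + 3*Y*Z**2 + Z**3.


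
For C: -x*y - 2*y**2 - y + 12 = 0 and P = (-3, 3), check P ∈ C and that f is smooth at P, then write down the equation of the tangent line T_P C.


Tangent line at P: -3*x - 10*y + 21 = 0.

Step 1: f(-3, 3) = 0, so P lies on C.
Step 2: partial derivatives
  f_x(x, y) = -y, f_y(x, y) = -x - 4*y - 1.
  f_x(P) = -3, f_y(P) = -10 (gradient nonzero, so P is smooth).
Step 3: tangent line at P: -3·(x − -3) + -10·(y − 3) = 0.
Expanding: -3*x - 10*y + 21 = 0.


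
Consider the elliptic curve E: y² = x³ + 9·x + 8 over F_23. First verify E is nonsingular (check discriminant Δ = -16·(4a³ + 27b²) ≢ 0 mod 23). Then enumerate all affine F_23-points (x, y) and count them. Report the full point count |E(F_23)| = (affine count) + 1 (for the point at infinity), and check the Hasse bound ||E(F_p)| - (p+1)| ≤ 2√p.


Affine points = {(0, 10), (0, 13), (1, 8), (1, 15), (3, 4), (3, 19), (4, 4), (4, 19), (6, 5), (6, 18), (7, 0), (9, 6), (9, 17), (11, 9), (11, 14), (12, 2), (12, 21), (14, 7), (14, 16), (16, 4), (16, 19), (19, 0), (20, 0)}; affine count = 23; |E(F_23)| = 24.

Discriminant check: Δ ∝ 4a³ + 27b² = 4·9³ + 27·8² = 4·729 + 27·64 ≡ 21 (mod 23). Nonzero ⇒ E is nonsingular.
For each x ∈ F_23, compute rhs = x³ + 9·x + 8 mod 23, then count y ∈ F_23 with y² ≡ rhs.
  x = 0: rhs = 8, matching y values: 10, 13 (2 points).
  x = 1: rhs = 18, matching y values: 8, 15 (2 points).
  x = 2: rhs = 11, matching y values: none (0 points).
  x = 3: rhs = 16, matching y values: 4, 19 (2 points).
  x = 4: rhs = 16, matching y values: 4, 19 (2 points).
  x = 5: rhs = 17, matching y values: none (0 points).
  x = 6: rhs = 2, matching y values: 5, 18 (2 points).
  x = 7: rhs = 0, matching y values: 0 (1 points).
  x = 8: rhs = 17, matching y values: none (0 points).
  x = 9: rhs = 13, matching y values: 6, 17 (2 points).
  x = 10: rhs = 17, matching y values: none (0 points).
  x = 11: rhs = 12, matching y values: 9, 14 (2 points).
  x = 12: rhs = 4, matching y values: 2, 21 (2 points).
  x = 13: rhs = 22, matching y values: none (0 points).
  x = 14: rhs = 3, matching y values: 7, 16 (2 points).
  x = 15: rhs = 22, matching y values: none (0 points).
  x = 16: rhs = 16, matching y values: 4, 19 (2 points).
  x = 17: rhs = 14, matching y values: none (0 points).
  x = 18: rhs = 22, matching y values: none (0 points).
  x = 19: rhs = 0, matching y values: 0 (1 points).
  x = 20: rhs = 0, matching y values: 0 (1 points).
  x = 21: rhs = 5, matching y values: none (0 points).
  x = 22: rhs = 21, matching y values: none (0 points).
Total affine count: 23.
Full point count |E(F_23)| = 23 + 1 = 24.
Hasse bound: |24 − (23+1)| = |0| = 0 ≤ 2√23 ≈ 9.5917 ✓.


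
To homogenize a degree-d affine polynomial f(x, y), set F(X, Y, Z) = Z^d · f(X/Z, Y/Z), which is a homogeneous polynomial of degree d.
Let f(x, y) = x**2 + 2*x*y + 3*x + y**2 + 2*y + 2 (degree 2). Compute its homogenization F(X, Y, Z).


F(X, Y, Z) = X**2 + 2*X*Y + 3*X*Z + Y**2 + 2*Y*Z + 2*Z**2

deg(f) = 2.
Substitute x = X/Z, y = Y/Z into f, then multiply by Z^2.
  monomial 1·x^2·y^0 ↦ 1·X^2·Y^0·Z^0.
  monomial 2·x^1·y^1 ↦ 2·X^1·Y^1·Z^0.
  monomial 3·x^1·y^0 ↦ 3·X^1·Y^0·Z^1.
  monomial 1·x^0·y^2 ↦ 1·X^0·Y^2·Z^0.
  monomial 2·x^0·y^1 ↦ 2·X^0·Y^1·Z^1.
  monomial 2·x^0·y^0 ↦ 2·X^0·Y^0·Z^2.
Collecting: F(X, Y, Z) = X**2 + 2*X*Y + 3*X*Z + Y**2 + 2*Y*Z + 2*Z**2.


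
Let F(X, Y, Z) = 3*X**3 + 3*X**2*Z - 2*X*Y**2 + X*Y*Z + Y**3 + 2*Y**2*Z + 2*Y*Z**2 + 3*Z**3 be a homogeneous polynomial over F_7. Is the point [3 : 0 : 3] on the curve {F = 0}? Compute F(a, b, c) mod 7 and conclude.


F(3,0,3) ≡ 5 (mod 7); P is NOT on the curve.

Evaluate F(3, 0, 3) term-by-term (mod 7).
  3*X**3 ↦ 3·27·1·1 = 81
  3*X**2*Z ↦ 3·9·1·3 = 81
  -2*X*Y**2 ↦ -2·3·0·1 = 0
  X*Y*Z ↦ 1·3·0·3 = 0
  Y**3 ↦ 1·1·0·1 = 0
  2*Y**2*Z ↦ 2·1·0·3 = 0
  2*Y*Z**2 ↦ 2·1·0·9 = 0
  3*Z**3 ↦ 3·1·1·27 = 81
Sum: F(3, 0, 3) = (81) + (81) + (0) + (0) + (0) + (0) + (0) + (81) = 243.
Reducing mod 7: 243 ≡ 5 (mod 7).
Since F(a, b, c) ≡ 5 ≠ 0 (mod 7), P does NOT lie on the curve.


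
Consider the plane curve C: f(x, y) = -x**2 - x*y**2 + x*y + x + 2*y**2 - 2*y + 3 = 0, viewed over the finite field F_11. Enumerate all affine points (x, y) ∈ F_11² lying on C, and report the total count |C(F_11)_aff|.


Affine F_11-points: {(1, 6), (3, 6), (4, 4), (4, 8), (5, 5), (5, 7), (7, 4), (7, 8), (9, 5), (9, 7)}; count = 10.

For each of the 121 pairs (x, y) ∈ F_11², evaluate f(x, y) mod 11. Record the zeros.
  x = 0: [0↦3, 1↦3, 2↦7, 3↦4, 4↦5, 5↦10, 6↦8, 7↦10, 8↦5, 9↦4, 10↦7]  zeros at y ∈ ∅
  x = 1: [0↦3, 1↦3, 2↦5, 3↦9, 4↦4, 5↦1, 6↦0, 7↦1, 8↦4, 9↦9, 10↦5]  zeros at y ∈ {6}
  x = 2: [0↦1, 1↦1, 2↦1, 3↦1, 4↦1, 5↦1, 6↦1, 7↦1, 8↦1, 9↦1, 10↦1]  zeros at y ∈ ∅
  x = 3: [0↦8, 1↦8, 2↦6, 3↦2, 4↦7, 5↦10, 6↦0, 7↦10, 8↦7, 9↦2, 10↦6]  zeros at y ∈ {6}
  x = 4: [0↦2, 1↦2, 2↦9, 3↦1, 4↦0, 5↦6, 6↦8, 7↦6, 8↦0, 9↦1, 10↦9]  zeros at y ∈ {4, 8}
  x = 5: [0↦5, 1↦5, 2↦10, 3↦9, 4↦2, 5↦0, 6↦3, 7↦0, 8↦2, 9↦9, 10↦10]  zeros at y ∈ {5, 7}
  x = 6: [0↦6, 1↦6, 2↦9, 3↦4, 4↦2, 5↦3, 6↦7, 7↦3, 8↦2, 9↦4, 10↦9]  zeros at y ∈ ∅
  x = 7: [0↦5, 1↦5, 2↦6, 3↦8, 4↦0, 5↦4, 6↦9, 7↦4, 8↦0, 9↦8, 10↦6]  zeros at y ∈ {4, 8}
  x = 8: [0↦2, 1↦2, 2↦1, 3↦10, 4↦7, 5↦3, 6↦9, 7↦3, 8↦7, 9↦10, 10↦1]  zeros at y ∈ ∅
  x = 9: [0↦8, 1↦8, 2↦5, 3↦10, 4↦1, 5↦0, 6↦7, 7↦0, 8↦1, 9↦10, 10↦5]  zeros at y ∈ {5, 7}
  x = 10: [0↦1, 1↦1, 2↦7, 3↦8, 4↦4, 5↦6, 6↦3, 7↦6, 8↦4, 9↦8, 10↦7]  zeros at y ∈ ∅
Collecting zeros: affine points = {(1, 6), (3, 6), (4, 4), (4, 8), (5, 5), (5, 7), (7, 4), (7, 8), (9, 5), (9, 7)}.
Total count |C(F_11)_aff| = 10.


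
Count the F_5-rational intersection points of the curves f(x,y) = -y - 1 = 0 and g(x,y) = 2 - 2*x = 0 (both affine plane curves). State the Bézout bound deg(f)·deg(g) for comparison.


Common zeros: {(1, 4)}; count = 1; Bézout bound = 1.

deg(f) = 1, deg(g) = 1, so Bézout bound = 1.
Scan x ∈ F_5. For each x, list the y ∈ F_5 with f(x, y) ≡ 0 and those with g(x, y) ≡ 0 (mod 5); the common zeros in that column are the intersection.
  x = 0: f ≡ 0 at y ∈ {4}; g ≡ 0 at y ∈ ∅; common: ∅.
  x = 1: f ≡ 0 at y ∈ {4}; g ≡ 0 at y ∈ {0, 1, 2, 3, 4}; common: {4}.
  x = 2: f ≡ 0 at y ∈ {4}; g ≡ 0 at y ∈ ∅; common: ∅.
  x = 3: f ≡ 0 at y ∈ {4}; g ≡ 0 at y ∈ ∅; common: ∅.
  x = 4: f ≡ 0 at y ∈ {4}; g ≡ 0 at y ∈ ∅; common: ∅.
Collecting: common zeros = {(1, 4)}, so the count is 1.
Comparison with the Bézout bound: 1 ≤ 1 = deg(f)·deg(g), as expected for curves with no common component (the bound is attained).


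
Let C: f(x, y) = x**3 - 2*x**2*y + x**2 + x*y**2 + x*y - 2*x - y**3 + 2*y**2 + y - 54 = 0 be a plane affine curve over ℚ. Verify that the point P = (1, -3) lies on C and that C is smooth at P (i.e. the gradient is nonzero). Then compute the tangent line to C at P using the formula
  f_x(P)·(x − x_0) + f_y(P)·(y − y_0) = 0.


Tangent line at P: 21*x - 45*y - 156 = 0.

Step 1: f(1, -3) = 0, so P lies on C.
Step 2: partial derivatives
  f_x(x, y) = 3*x**2 - 4*x*y + 2*x + y**2 + y - 2, f_y(x, y) = -2*x**2 + 2*x*y + x - 3*y**2 + 4*y + 1.
  f_x(P) = 21, f_y(P) = -45 (gradient nonzero, so P is smooth).
Step 3: tangent line at P: 21·(x − 1) + -45·(y − -3) = 0.
Expanding: 21*x - 45*y - 156 = 0.


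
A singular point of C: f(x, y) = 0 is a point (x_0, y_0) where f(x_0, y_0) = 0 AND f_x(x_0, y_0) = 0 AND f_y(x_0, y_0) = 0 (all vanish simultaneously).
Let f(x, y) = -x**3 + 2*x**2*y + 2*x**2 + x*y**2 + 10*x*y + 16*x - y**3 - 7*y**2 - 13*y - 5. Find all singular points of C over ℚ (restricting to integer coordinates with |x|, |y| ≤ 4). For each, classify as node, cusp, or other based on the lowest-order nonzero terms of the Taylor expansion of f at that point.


Singular points: {(-1, -3)}; classification: node.

Compute partial derivatives:
  f_x = -3*x**2 + 4*x*y + 4*x + y**2 + 10*y + 16.
  f_y = 2*x**2 + 2*x*y + 10*x - 3*y**2 - 14*y - 13.
Scan x_0 ∈ {−4, ..., 4}. For each x_0, f_y(x_0, y) is a polynomial in y; find its integer roots y ∈ {−4, ..., 4}, then test f_x and f at those candidates.
  x = -4: f_y(-4, y) = -3*y**2 - 22*y - 21; no integer root y with |y| ≤ 4.
  x = -3: f_y(-3, y) = -3*y**2 - 20*y - 25; no integer root y with |y| ≤ 4.
  x = -2: f_y(-2, y) = -3*y**2 - 18*y - 25; no integer root y with |y| ≤ 4.
  x = -1: f_y(-1, y) = -3*y**2 - 16*y - 21; vanishes at y ∈ {-3}. (-1, -3): f_x = 0, f = 0 — SINGULAR.
  x = 0: f_y(0, y) = -3*y**2 - 14*y - 13; no integer root y with |y| ≤ 4.
  x = 1: f_y(1, y) = -3*y**2 - 12*y - 1; no integer root y with |y| ≤ 4.
  x = 2: f_y(2, y) = -3*y**2 - 10*y + 15; no integer root y with |y| ≤ 4.
  x = 3: f_y(3, y) = -3*y**2 - 8*y + 35; no integer root y with |y| ≤ 4.
  x = 4: f_y(4, y) = -3*y**2 - 6*y + 59; no integer root y with |y| ≤ 4.
Only singular point on the grid: (-1, -3).
Classify: substitute x = -1 + u, y = -3 + v and expand: f = -u**3 + 2*u**2*v - u**2 + u*v**2 - v**3 + v**2.
No constant or linear terms (consistent with a singular point). Quadratic part: -u**2 + v**2. Cubic part: -u**3 + 2*u**2*v + u*v**2 - v**3.
The quadratic part v**2 - u**2 = (v − u)(v + u) splits into two distinct linear factors, so there are two distinct tangent lines y − -3 = ±(x − -1) — this is a node (ordinary double point).
Classification: node.


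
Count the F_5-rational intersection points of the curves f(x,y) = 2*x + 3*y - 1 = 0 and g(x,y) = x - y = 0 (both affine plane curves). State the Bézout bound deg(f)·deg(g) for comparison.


Common zeros: ∅; count = 0; Bézout bound = 1.

deg(f) = 1, deg(g) = 1, so Bézout bound = 1.
Scan x ∈ F_5. For each x, list the y ∈ F_5 with f(x, y) ≡ 0 and those with g(x, y) ≡ 0 (mod 5); the common zeros in that column are the intersection.
  x = 0: f ≡ 0 at y ∈ {2}; g ≡ 0 at y ∈ {0}; common: ∅.
  x = 1: f ≡ 0 at y ∈ {3}; g ≡ 0 at y ∈ {1}; common: ∅.
  x = 2: f ≡ 0 at y ∈ {4}; g ≡ 0 at y ∈ {2}; common: ∅.
  x = 3: f ≡ 0 at y ∈ {0}; g ≡ 0 at y ∈ {3}; common: ∅.
  x = 4: f ≡ 0 at y ∈ {1}; g ≡ 0 at y ∈ {4}; common: ∅.
Collecting: common zeros = ∅, so the count is 0.
Comparison with the Bézout bound: 0 ≤ 1 = deg(f)·deg(g), as expected for curves with no common component (the affine F_5-count falls short of the bound because intersections may lie at infinity, over extension fields, or carry multiplicity).


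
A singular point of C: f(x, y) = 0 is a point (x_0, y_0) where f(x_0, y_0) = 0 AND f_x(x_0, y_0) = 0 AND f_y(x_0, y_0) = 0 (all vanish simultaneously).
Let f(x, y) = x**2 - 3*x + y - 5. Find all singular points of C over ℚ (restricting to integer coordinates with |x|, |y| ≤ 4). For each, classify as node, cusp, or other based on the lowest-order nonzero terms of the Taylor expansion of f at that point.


No singular points in the scanned grid; C is smooth there.

Compute partial derivatives:
  f_x = 2*x - 3.
  f_y = 1.
f_y = 1 is a nonzero constant, so f_y never vanishes: no point (x, y) can satisfy f = f_x = f_y = 0. In particular no (x, y) ∈ {−4, ..., 4}² is singular; the curve is smooth.


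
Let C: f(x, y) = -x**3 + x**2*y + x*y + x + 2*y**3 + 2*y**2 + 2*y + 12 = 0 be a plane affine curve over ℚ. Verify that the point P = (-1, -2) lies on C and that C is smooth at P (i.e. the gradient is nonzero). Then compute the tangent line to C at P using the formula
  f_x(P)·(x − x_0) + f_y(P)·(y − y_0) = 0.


Tangent line at P: 18*y + 36 = 0.

Step 1: f(-1, -2) = 0, so P lies on C.
Step 2: partial derivatives
  f_x(x, y) = -3*x**2 + 2*x*y + y + 1, f_y(x, y) = x**2 + x + 6*y**2 + 4*y + 2.
  f_x(P) = 0, f_y(P) = 18 (gradient nonzero, so P is smooth).
Step 3: tangent line at P: 0·(x − -1) + 18·(y − -2) = 0.
Expanding: 18*y + 36 = 0.


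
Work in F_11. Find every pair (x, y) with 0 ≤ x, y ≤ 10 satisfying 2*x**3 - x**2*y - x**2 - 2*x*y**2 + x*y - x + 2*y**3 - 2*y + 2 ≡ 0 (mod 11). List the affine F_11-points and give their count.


Affine F_11-points: {(0, 5), (1, 1), (1, 10), (2, 8), (3, 0), (3, 4), (3, 10), (4, 0), (4, 2), (5, 2), (5, 7), (6, 3), (7, 10), (8, 4), (8, 6), (8, 9), (9, 2), (9, 9), (10, 0), (10, 1), (10, 9)}; count = 21.

For each of the 121 pairs (x, y) ∈ F_11², evaluate f(x, y) mod 11. Record the zeros.
  x = 0: [0↦2, 1↦2, 2↦3, 3↦6, 4↦1, 5↦0, 6↦4, 7↦3, 8↦9, 9↦1, 10↦2]  zeros at y ∈ {5}
  x = 1: [0↦2, 1↦0, 2↦6, 3↦10, 4↦2, 5↦5, 6↦9, 7↦4, 8↦2, 9↦4, 10↦0]  zeros at y ∈ {1, 10}
  x = 2: [0↦1, 1↦6, 2↦4, 3↦7, 4↦5, 5↦10, 6↦1, 7↦1, 8↦0, 9↦10, 10↦10]  zeros at y ∈ {8}
  x = 3: [0↦0, 1↦10, 2↦9, 3↦9, 4↦0, 5↦5, 6↦3, 7↦6, 8↦4, 9↦9, 10↦0]  zeros at y ∈ {0, 4, 10}
  x = 4: [0↦0, 1↦2, 2↦0, 3↦6, 4↦10, 5↦2, 6↦5, 7↦9, 8↦4, 9↦2, 10↦4]  zeros at y ∈ {0, 2}
  x = 5: [0↦2, 1↦5, 2↦0, 3↦10, 4↦3, 5↦2, 6↦8, 7↦0, 8↦1, 9↦1, 10↦1]  zeros at y ∈ {2, 7}
  x = 6: [0↦7, 1↦9, 2↦10, 3↦0, 4↦2, 5↦6, 6↦2, 7↦2, 8↦7, 9↦7, 10↦3]  zeros at y ∈ {3}
  x = 7: [0↦5, 1↦4, 2↦9, 3↦10, 4↦8, 5↦4, 6↦10, 7↦5, 8↦1, 9↦10, 10↦0]  zeros at y ∈ {10}
  x = 8: [0↦8, 1↦2, 2↦9, 3↦8, 4↦0, 5↦8, 6↦0, 7↦10, 8↦6, 9↦0, 10↦4]  zeros at y ∈ {4, 6, 9}
  x = 9: [0↦6, 1↦4, 2↦0, 3↦6, 4↦1, 5↦8, 6↦6, 7↦7, 8↦1, 9↦0, 10↦5]  zeros at y ∈ {2, 9}
  x = 10: [0↦0, 1↦0, 2↦5, 3↦5, 4↦1, 5↦5, 6↦7, 7↦8, 8↦9, 9↦0, 10↦4]  zeros at y ∈ {0, 1, 9}
Collecting zeros: affine points = {(0, 5), (1, 1), (1, 10), (2, 8), (3, 0), (3, 4), (3, 10), (4, 0), (4, 2), (5, 2), (5, 7), (6, 3), (7, 10), (8, 4), (8, 6), (8, 9), (9, 2), (9, 9), (10, 0), (10, 1), (10, 9)}.
Total count |C(F_11)_aff| = 21.


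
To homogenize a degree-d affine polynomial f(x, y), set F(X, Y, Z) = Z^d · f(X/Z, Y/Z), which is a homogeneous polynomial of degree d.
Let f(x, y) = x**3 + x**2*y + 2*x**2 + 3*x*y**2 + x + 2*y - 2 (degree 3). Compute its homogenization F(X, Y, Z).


F(X, Y, Z) = X**3 + X**2*Y + 2*X**2*Z + 3*X*Y**2 + X*Z**2 + 2*Y*Z**2 - 2*Z**3

deg(f) = 3.
Substitute x = X/Z, y = Y/Z into f, then multiply by Z^3.
  monomial 1·x^3·y^0 ↦ 1·X^3·Y^0·Z^0.
  monomial 1·x^2·y^1 ↦ 1·X^2·Y^1·Z^0.
  monomial 2·x^2·y^0 ↦ 2·X^2·Y^0·Z^1.
  monomial 3·x^1·y^2 ↦ 3·X^1·Y^2·Z^0.
  monomial 1·x^1·y^0 ↦ 1·X^1·Y^0·Z^2.
  monomial 2·x^0·y^1 ↦ 2·X^0·Y^1·Z^2.
  monomial -2·x^0·y^0 ↦ -2·X^0·Y^0·Z^3.
Collecting: F(X, Y, Z) = X**3 + X**2*Y + 2*X**2*Z + 3*X*Y**2 + X*Z**2 + 2*Y*Z**2 - 2*Z**3.


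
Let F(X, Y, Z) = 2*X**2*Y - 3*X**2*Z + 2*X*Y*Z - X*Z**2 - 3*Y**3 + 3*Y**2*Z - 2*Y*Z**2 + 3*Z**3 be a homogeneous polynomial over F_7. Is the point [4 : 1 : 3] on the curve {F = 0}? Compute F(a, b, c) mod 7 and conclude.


F(4,1,3) ≡ 1 (mod 7); P is NOT on the curve.

Evaluate F(4, 1, 3) term-by-term (mod 7).
  2*X**2*Y ↦ 2·16·1·1 = 32
  -3*X**2*Z ↦ -3·16·1·3 = -144
  2*X*Y*Z ↦ 2·4·1·3 = 24
  -X*Z**2 ↦ -1·4·1·9 = -36
  -3*Y**3 ↦ -3·1·1·1 = -3
  3*Y**2*Z ↦ 3·1·1·3 = 9
  -2*Y*Z**2 ↦ -2·1·1·9 = -18
  3*Z**3 ↦ 3·1·1·27 = 81
Sum: F(4, 1, 3) = (32) + (-144) + (24) + (-36) + (-3) + (9) + (-18) + (81) = -55.
Reducing mod 7: -55 ≡ 1 (mod 7).
Since F(a, b, c) ≡ 1 ≠ 0 (mod 7), P does NOT lie on the curve.


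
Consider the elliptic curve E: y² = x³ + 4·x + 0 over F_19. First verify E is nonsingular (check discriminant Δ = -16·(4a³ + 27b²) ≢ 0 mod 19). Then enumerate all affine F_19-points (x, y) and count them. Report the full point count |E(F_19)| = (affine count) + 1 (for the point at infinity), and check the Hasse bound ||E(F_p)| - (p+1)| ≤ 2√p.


Affine points = {(0, 0), (1, 9), (1, 10), (2, 4), (2, 15), (3, 1), (3, 18), (4, 2), (4, 17), (9, 9), (9, 10), (11, 8), (11, 11), (12, 3), (12, 16), (13, 8), (13, 11), (14, 8), (14, 11)}; affine count = 19; |E(F_19)| = 20.

Discriminant check: Δ ∝ 4a³ + 27b² = 4·4³ + 27·0² = 4·64 + 27·0 ≡ 9 (mod 19). Nonzero ⇒ E is nonsingular.
For each x ∈ F_19, compute rhs = x³ + 4·x + 0 mod 19, then count y ∈ F_19 with y² ≡ rhs.
  x = 0: rhs = 0, matching y values: 0 (1 points).
  x = 1: rhs = 5, matching y values: 9, 10 (2 points).
  x = 2: rhs = 16, matching y values: 4, 15 (2 points).
  x = 3: rhs = 1, matching y values: 1, 18 (2 points).
  x = 4: rhs = 4, matching y values: 2, 17 (2 points).
  x = 5: rhs = 12, matching y values: none (0 points).
  x = 6: rhs = 12, matching y values: none (0 points).
  x = 7: rhs = 10, matching y values: none (0 points).
  x = 8: rhs = 12, matching y values: none (0 points).
  x = 9: rhs = 5, matching y values: 9, 10 (2 points).
  x = 10: rhs = 14, matching y values: none (0 points).
  x = 11: rhs = 7, matching y values: 8, 11 (2 points).
  x = 12: rhs = 9, matching y values: 3, 16 (2 points).
  x = 13: rhs = 7, matching y values: 8, 11 (2 points).
  x = 14: rhs = 7, matching y values: 8, 11 (2 points).
  x = 15: rhs = 15, matching y values: none (0 points).
  x = 16: rhs = 18, matching y values: none (0 points).
  x = 17: rhs = 3, matching y values: none (0 points).
  x = 18: rhs = 14, matching y values: none (0 points).
Total affine count: 19.
Full point count |E(F_19)| = 19 + 1 = 20.
Hasse bound: |20 − (19+1)| = |0| = 0 ≤ 2√19 ≈ 8.7178 ✓.
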